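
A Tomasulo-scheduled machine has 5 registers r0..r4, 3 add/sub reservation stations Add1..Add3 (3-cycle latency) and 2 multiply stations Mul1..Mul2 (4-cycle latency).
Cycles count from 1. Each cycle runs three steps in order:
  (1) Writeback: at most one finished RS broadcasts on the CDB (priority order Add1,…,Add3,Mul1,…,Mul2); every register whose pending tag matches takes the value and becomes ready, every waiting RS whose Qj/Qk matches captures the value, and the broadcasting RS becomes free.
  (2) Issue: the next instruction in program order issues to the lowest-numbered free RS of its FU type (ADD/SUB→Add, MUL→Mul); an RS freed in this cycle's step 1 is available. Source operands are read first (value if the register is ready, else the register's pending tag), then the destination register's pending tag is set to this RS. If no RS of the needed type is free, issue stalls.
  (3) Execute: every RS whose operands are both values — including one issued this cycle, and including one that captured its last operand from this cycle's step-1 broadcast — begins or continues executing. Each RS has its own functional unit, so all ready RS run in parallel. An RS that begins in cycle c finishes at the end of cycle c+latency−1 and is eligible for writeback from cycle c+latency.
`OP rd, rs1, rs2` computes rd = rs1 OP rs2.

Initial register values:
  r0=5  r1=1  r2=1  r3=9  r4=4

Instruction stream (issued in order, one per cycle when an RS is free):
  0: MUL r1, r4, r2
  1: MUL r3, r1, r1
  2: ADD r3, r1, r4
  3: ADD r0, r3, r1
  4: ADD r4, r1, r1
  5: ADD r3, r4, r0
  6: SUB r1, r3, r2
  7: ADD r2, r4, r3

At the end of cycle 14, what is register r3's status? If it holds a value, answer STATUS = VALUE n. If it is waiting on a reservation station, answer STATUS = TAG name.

STATUS = VALUE 20

c1: issue MUL r1<-Mul1 | r0:5,r1:Mul1,r2:1,r3:9,r4:4
c2: issue MUL r3<-Mul2 | r0:5,r1:Mul1,r2:1,r3:Mul2,r4:4
c3: issue ADD r3<-Add1 | r0:5,r1:Mul1,r2:1,r3:Add1,r4:4
c4: issue ADD r0<-Add2 | r0:Add2,r1:Mul1,r2:1,r3:Add1,r4:4
c5: CDB Mul1=4; issue ADD r4<-Add3 | r0:Add2,r1:4,r2:1,r3:Add1,r4:Add3
c6: stall | r0:Add2,r1:4,r2:1,r3:Add1,r4:Add3
c7: stall | r0:Add2,r1:4,r2:1,r3:Add1,r4:Add3
c8: CDB Add1=8; issue ADD r3<-Add1 | r0:Add2,r1:4,r2:1,r3:Add1,r4:Add3
c9: CDB Add3=8; issue SUB r1<-Add3 | r0:Add2,r1:Add3,r2:1,r3:Add1,r4:8
c10: CDB Mul2=16; stall | r0:Add2,r1:Add3,r2:1,r3:Add1,r4:8
c11: CDB Add2=12; issue ADD r2<-Add2 | r0:12,r1:Add3,r2:Add2,r3:Add1,r4:8
c12: - | r0:12,r1:Add3,r2:Add2,r3:Add1,r4:8
c13: - | r0:12,r1:Add3,r2:Add2,r3:Add1,r4:8
c14: CDB Add1=20 | r0:12,r1:Add3,r2:Add2,r3:20,r4:8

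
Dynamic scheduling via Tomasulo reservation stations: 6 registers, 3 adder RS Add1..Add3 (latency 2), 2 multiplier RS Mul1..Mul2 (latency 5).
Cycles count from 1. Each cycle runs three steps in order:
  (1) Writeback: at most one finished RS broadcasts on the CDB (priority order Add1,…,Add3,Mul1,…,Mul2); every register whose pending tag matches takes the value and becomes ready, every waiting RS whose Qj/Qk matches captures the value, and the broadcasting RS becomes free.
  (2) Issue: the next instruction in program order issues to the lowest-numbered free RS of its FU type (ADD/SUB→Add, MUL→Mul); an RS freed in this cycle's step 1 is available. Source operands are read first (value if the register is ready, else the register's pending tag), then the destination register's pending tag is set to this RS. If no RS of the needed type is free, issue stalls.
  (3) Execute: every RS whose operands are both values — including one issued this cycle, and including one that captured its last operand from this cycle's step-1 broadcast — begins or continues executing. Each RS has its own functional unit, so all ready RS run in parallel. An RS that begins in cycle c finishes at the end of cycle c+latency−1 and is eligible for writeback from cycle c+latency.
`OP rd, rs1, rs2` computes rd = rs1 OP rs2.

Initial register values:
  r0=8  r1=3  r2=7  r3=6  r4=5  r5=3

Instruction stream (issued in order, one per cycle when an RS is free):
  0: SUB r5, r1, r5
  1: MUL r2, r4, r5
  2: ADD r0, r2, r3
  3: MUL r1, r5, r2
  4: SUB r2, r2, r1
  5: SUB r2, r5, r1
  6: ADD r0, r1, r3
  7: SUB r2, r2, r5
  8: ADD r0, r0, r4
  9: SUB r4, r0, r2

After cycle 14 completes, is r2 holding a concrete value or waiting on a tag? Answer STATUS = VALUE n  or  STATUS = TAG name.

cycle 1: issue SUB r5<-Add1 // r0:8,r1:3,r2:7,r3:6,r4:5,r5:Add1
cycle 2: issue MUL r2<-Mul1 // r0:8,r1:3,r2:Mul1,r3:6,r4:5,r5:Add1
cycle 3: CDB Add1=0; issue ADD r0<-Add1 // r0:Add1,r1:3,r2:Mul1,r3:6,r4:5,r5:0
cycle 4: issue MUL r1<-Mul2 // r0:Add1,r1:Mul2,r2:Mul1,r3:6,r4:5,r5:0
cycle 5: issue SUB r2<-Add2 // r0:Add1,r1:Mul2,r2:Add2,r3:6,r4:5,r5:0
cycle 6: issue SUB r2<-Add3 // r0:Add1,r1:Mul2,r2:Add3,r3:6,r4:5,r5:0
cycle 7: stall // r0:Add1,r1:Mul2,r2:Add3,r3:6,r4:5,r5:0
cycle 8: CDB Mul1=0; stall // r0:Add1,r1:Mul2,r2:Add3,r3:6,r4:5,r5:0
cycle 9: stall // r0:Add1,r1:Mul2,r2:Add3,r3:6,r4:5,r5:0
cycle 10: CDB Add1=6; issue ADD r0<-Add1 // r0:Add1,r1:Mul2,r2:Add3,r3:6,r4:5,r5:0
cycle 11: stall // r0:Add1,r1:Mul2,r2:Add3,r3:6,r4:5,r5:0
cycle 12: stall // r0:Add1,r1:Mul2,r2:Add3,r3:6,r4:5,r5:0
cycle 13: CDB Mul2=0; stall // r0:Add1,r1:0,r2:Add3,r3:6,r4:5,r5:0
cycle 14: stall // r0:Add1,r1:0,r2:Add3,r3:6,r4:5,r5:0

STATUS = TAG Add3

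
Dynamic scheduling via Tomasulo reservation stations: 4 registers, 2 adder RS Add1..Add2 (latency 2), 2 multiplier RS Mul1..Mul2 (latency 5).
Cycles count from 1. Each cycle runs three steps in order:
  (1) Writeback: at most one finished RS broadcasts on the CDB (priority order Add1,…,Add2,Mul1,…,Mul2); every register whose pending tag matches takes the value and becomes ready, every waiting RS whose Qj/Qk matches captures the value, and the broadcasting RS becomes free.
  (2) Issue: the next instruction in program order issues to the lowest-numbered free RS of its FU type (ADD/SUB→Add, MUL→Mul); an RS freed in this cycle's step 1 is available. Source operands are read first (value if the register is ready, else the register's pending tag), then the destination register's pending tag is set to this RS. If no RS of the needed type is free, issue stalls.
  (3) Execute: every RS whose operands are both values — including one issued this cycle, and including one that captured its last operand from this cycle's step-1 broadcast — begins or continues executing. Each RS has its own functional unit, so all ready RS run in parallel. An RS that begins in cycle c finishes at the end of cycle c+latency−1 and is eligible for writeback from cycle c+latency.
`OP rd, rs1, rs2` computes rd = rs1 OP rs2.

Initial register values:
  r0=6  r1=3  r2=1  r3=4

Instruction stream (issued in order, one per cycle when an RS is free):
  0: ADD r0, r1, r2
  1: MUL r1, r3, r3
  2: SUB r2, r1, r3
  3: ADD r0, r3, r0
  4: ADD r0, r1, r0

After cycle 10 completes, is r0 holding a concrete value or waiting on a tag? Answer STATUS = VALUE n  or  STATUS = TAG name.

STATUS = VALUE 24

c1: issue ADD r0<-Add1 | r0:Add1,r1:3,r2:1,r3:4
c2: issue MUL r1<-Mul1 | r0:Add1,r1:Mul1,r2:1,r3:4
c3: CDB Add1=4; issue SUB r2<-Add1 | r0:4,r1:Mul1,r2:Add1,r3:4
c4: issue ADD r0<-Add2 | r0:Add2,r1:Mul1,r2:Add1,r3:4
c5: stall | r0:Add2,r1:Mul1,r2:Add1,r3:4
c6: CDB Add2=8; issue ADD r0<-Add2 | r0:Add2,r1:Mul1,r2:Add1,r3:4
c7: CDB Mul1=16 | r0:Add2,r1:16,r2:Add1,r3:4
c8: - | r0:Add2,r1:16,r2:Add1,r3:4
c9: CDB Add1=12 | r0:Add2,r1:16,r2:12,r3:4
c10: CDB Add2=24 | r0:24,r1:16,r2:12,r3:4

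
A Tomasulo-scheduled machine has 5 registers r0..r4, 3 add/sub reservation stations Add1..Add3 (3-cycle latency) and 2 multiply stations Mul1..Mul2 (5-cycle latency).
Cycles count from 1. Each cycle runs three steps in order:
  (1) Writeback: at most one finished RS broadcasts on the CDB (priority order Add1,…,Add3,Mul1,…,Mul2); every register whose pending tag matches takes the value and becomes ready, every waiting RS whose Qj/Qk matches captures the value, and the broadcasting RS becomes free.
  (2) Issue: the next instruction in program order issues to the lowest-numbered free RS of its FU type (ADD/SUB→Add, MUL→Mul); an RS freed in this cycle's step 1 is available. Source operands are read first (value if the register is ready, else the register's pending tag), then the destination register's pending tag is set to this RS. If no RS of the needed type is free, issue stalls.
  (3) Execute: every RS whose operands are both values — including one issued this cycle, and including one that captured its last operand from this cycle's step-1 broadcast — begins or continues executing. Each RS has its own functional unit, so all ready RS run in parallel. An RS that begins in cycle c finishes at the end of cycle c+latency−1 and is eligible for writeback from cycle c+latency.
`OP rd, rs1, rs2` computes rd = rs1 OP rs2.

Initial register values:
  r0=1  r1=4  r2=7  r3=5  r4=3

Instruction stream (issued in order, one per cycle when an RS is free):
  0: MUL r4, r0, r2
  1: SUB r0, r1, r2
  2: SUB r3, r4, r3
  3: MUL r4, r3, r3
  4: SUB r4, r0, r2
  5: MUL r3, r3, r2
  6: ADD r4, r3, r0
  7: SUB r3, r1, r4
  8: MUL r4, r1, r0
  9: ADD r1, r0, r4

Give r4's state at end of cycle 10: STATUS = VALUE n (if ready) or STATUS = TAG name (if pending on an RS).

c1: issue MUL r4<-Mul1 | r0:1,r1:4,r2:7,r3:5,r4:Mul1
c2: issue SUB r0<-Add1 | r0:Add1,r1:4,r2:7,r3:5,r4:Mul1
c3: issue SUB r3<-Add2 | r0:Add1,r1:4,r2:7,r3:Add2,r4:Mul1
c4: issue MUL r4<-Mul2 | r0:Add1,r1:4,r2:7,r3:Add2,r4:Mul2
c5: CDB Add1=-3; issue SUB r4<-Add1 | r0:-3,r1:4,r2:7,r3:Add2,r4:Add1
c6: CDB Mul1=7; issue MUL r3<-Mul1 | r0:-3,r1:4,r2:7,r3:Mul1,r4:Add1
c7: issue ADD r4<-Add3 | r0:-3,r1:4,r2:7,r3:Mul1,r4:Add3
c8: CDB Add1=-10; issue SUB r3<-Add1 | r0:-3,r1:4,r2:7,r3:Add1,r4:Add3
c9: CDB Add2=2; stall | r0:-3,r1:4,r2:7,r3:Add1,r4:Add3
c10: stall | r0:-3,r1:4,r2:7,r3:Add1,r4:Add3

STATUS = TAG Add3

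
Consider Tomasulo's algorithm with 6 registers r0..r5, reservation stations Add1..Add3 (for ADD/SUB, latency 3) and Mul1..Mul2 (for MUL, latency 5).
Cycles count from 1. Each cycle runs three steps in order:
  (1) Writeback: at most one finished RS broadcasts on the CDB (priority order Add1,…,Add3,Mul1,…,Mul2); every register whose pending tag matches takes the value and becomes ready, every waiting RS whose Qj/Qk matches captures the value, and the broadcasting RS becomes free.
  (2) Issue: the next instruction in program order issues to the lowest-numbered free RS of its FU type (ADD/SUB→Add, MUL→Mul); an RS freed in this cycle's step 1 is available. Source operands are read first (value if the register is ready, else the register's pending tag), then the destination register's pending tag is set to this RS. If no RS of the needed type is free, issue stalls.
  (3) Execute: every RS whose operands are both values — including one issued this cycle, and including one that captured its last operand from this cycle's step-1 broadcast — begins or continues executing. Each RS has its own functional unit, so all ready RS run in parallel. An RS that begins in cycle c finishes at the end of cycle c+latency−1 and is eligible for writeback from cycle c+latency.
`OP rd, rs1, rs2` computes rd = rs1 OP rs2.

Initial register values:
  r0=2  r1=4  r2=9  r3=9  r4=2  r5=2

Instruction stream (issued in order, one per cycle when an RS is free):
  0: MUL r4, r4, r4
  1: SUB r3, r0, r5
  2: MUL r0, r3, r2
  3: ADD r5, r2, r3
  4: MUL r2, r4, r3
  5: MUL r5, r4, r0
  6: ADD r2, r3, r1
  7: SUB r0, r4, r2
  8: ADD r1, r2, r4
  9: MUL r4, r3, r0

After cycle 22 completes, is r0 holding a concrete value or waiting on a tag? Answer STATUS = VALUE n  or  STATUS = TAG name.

cycle 1: issue MUL r4<-Mul1 // r0:2,r1:4,r2:9,r3:9,r4:Mul1,r5:2
cycle 2: issue SUB r3<-Add1 // r0:2,r1:4,r2:9,r3:Add1,r4:Mul1,r5:2
cycle 3: issue MUL r0<-Mul2 // r0:Mul2,r1:4,r2:9,r3:Add1,r4:Mul1,r5:2
cycle 4: issue ADD r5<-Add2 // r0:Mul2,r1:4,r2:9,r3:Add1,r4:Mul1,r5:Add2
cycle 5: CDB Add1=0; stall // r0:Mul2,r1:4,r2:9,r3:0,r4:Mul1,r5:Add2
cycle 6: CDB Mul1=4; issue MUL r2<-Mul1 // r0:Mul2,r1:4,r2:Mul1,r3:0,r4:4,r5:Add2
cycle 7: stall // r0:Mul2,r1:4,r2:Mul1,r3:0,r4:4,r5:Add2
cycle 8: CDB Add2=9; stall // r0:Mul2,r1:4,r2:Mul1,r3:0,r4:4,r5:9
cycle 9: stall // r0:Mul2,r1:4,r2:Mul1,r3:0,r4:4,r5:9
cycle 10: CDB Mul2=0; issue MUL r5<-Mul2 // r0:0,r1:4,r2:Mul1,r3:0,r4:4,r5:Mul2
cycle 11: CDB Mul1=0; issue ADD r2<-Add1 // r0:0,r1:4,r2:Add1,r3:0,r4:4,r5:Mul2
cycle 12: issue SUB r0<-Add2 // r0:Add2,r1:4,r2:Add1,r3:0,r4:4,r5:Mul2
cycle 13: issue ADD r1<-Add3 // r0:Add2,r1:Add3,r2:Add1,r3:0,r4:4,r5:Mul2
cycle 14: CDB Add1=4; issue MUL r4<-Mul1 // r0:Add2,r1:Add3,r2:4,r3:0,r4:Mul1,r5:Mul2
cycle 15: CDB Mul2=0 // r0:Add2,r1:Add3,r2:4,r3:0,r4:Mul1,r5:0
cycle 16: - // r0:Add2,r1:Add3,r2:4,r3:0,r4:Mul1,r5:0
cycle 17: CDB Add2=0 // r0:0,r1:Add3,r2:4,r3:0,r4:Mul1,r5:0
cycle 18: CDB Add3=8 // r0:0,r1:8,r2:4,r3:0,r4:Mul1,r5:0
cycle 19: - // r0:0,r1:8,r2:4,r3:0,r4:Mul1,r5:0
cycle 20: - // r0:0,r1:8,r2:4,r3:0,r4:Mul1,r5:0
cycle 21: - // r0:0,r1:8,r2:4,r3:0,r4:Mul1,r5:0
cycle 22: CDB Mul1=0 // r0:0,r1:8,r2:4,r3:0,r4:0,r5:0

STATUS = VALUE 0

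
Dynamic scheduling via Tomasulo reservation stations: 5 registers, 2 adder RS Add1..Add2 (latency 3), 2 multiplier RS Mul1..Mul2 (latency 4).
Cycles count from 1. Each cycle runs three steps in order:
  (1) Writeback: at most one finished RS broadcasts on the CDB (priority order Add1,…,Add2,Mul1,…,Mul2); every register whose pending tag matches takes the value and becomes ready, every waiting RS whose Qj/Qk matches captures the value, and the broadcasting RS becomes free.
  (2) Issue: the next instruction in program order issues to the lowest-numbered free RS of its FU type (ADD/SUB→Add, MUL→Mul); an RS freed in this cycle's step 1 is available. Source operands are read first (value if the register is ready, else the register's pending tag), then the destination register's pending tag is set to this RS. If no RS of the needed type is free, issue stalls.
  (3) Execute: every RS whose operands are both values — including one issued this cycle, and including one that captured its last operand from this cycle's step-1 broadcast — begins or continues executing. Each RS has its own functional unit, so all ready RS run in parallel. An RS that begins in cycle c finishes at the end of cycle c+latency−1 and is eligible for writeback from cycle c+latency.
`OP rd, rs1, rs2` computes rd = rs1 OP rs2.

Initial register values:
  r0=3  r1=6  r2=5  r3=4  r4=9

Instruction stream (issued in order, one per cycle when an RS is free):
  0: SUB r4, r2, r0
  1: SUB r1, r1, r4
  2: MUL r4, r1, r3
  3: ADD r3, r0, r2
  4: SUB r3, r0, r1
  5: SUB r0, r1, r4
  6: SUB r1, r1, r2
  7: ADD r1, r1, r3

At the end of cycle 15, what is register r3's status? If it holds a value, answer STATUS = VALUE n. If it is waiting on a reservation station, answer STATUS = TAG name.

  c1: issue SUB r4<-Add1  regs: r0:3,r1:6,r2:5,r3:4,r4:Add1
  c2: issue SUB r1<-Add2  regs: r0:3,r1:Add2,r2:5,r3:4,r4:Add1
  c3: issue MUL r4<-Mul1  regs: r0:3,r1:Add2,r2:5,r3:4,r4:Mul1
  c4: CDB Add1=2; issue ADD r3<-Add1  regs: r0:3,r1:Add2,r2:5,r3:Add1,r4:Mul1
  c5: stall  regs: r0:3,r1:Add2,r2:5,r3:Add1,r4:Mul1
  c6: stall  regs: r0:3,r1:Add2,r2:5,r3:Add1,r4:Mul1
  c7: CDB Add1=8; issue SUB r3<-Add1  regs: r0:3,r1:Add2,r2:5,r3:Add1,r4:Mul1
  c8: CDB Add2=4; issue SUB r0<-Add2  regs: r0:Add2,r1:4,r2:5,r3:Add1,r4:Mul1
  c9: stall  regs: r0:Add2,r1:4,r2:5,r3:Add1,r4:Mul1
  c10: stall  regs: r0:Add2,r1:4,r2:5,r3:Add1,r4:Mul1
  c11: CDB Add1=-1; issue SUB r1<-Add1  regs: r0:Add2,r1:Add1,r2:5,r3:-1,r4:Mul1
  c12: CDB Mul1=16; stall  regs: r0:Add2,r1:Add1,r2:5,r3:-1,r4:16
  c13: stall  regs: r0:Add2,r1:Add1,r2:5,r3:-1,r4:16
  c14: CDB Add1=-1; issue ADD r1<-Add1  regs: r0:Add2,r1:Add1,r2:5,r3:-1,r4:16
  c15: CDB Add2=-12  regs: r0:-12,r1:Add1,r2:5,r3:-1,r4:16

STATUS = VALUE -1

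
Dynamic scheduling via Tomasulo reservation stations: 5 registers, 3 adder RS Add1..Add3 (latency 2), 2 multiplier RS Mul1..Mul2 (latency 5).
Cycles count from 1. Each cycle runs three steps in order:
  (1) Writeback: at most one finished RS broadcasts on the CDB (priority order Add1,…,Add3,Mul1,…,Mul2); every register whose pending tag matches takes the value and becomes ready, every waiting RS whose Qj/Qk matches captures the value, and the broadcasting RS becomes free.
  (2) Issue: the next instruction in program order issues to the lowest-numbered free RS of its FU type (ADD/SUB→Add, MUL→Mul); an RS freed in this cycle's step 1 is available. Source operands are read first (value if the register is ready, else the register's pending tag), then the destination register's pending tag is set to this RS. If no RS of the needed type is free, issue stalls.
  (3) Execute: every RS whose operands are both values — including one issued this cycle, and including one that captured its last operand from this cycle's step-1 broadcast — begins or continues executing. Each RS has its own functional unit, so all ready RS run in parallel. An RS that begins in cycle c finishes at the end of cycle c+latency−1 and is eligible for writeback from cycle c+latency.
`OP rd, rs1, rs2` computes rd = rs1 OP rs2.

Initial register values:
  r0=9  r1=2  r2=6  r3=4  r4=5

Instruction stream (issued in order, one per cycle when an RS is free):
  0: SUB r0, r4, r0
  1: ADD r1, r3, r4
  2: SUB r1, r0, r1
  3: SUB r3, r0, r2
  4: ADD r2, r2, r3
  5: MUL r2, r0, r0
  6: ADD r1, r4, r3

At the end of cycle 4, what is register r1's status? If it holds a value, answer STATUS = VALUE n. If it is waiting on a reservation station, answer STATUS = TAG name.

cycle 1: issue SUB r0<-Add1 // r0:Add1,r1:2,r2:6,r3:4,r4:5
cycle 2: issue ADD r1<-Add2 // r0:Add1,r1:Add2,r2:6,r3:4,r4:5
cycle 3: CDB Add1=-4; issue SUB r1<-Add1 // r0:-4,r1:Add1,r2:6,r3:4,r4:5
cycle 4: CDB Add2=9; issue SUB r3<-Add2 // r0:-4,r1:Add1,r2:6,r3:Add2,r4:5

STATUS = TAG Add1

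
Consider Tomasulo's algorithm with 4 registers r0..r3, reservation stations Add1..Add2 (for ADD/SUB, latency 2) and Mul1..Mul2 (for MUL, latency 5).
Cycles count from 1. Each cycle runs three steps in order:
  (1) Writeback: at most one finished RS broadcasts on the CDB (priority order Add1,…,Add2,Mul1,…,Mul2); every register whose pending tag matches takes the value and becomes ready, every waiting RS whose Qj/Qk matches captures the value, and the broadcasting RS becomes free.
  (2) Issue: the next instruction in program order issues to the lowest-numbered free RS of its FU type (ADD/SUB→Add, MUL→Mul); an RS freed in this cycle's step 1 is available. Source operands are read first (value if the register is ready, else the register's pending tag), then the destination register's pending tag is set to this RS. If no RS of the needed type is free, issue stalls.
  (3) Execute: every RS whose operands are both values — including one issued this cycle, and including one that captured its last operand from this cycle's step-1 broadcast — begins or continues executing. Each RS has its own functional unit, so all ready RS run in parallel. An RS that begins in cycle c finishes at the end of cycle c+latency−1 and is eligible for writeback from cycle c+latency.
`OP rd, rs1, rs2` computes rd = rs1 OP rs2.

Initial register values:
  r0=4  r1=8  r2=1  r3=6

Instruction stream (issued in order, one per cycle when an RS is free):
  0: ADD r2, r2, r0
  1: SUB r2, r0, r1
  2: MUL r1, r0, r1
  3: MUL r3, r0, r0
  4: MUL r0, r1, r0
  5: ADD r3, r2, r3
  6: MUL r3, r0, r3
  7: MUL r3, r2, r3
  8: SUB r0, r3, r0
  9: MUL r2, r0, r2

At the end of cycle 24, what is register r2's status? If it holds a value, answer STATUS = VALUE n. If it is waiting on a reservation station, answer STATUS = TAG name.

STATUS = TAG Mul2

cycle 1: issue ADD r2<-Add1 // r0:4,r1:8,r2:Add1,r3:6
cycle 2: issue SUB r2<-Add2 // r0:4,r1:8,r2:Add2,r3:6
cycle 3: CDB Add1=5; issue MUL r1<-Mul1 // r0:4,r1:Mul1,r2:Add2,r3:6
cycle 4: CDB Add2=-4; issue MUL r3<-Mul2 // r0:4,r1:Mul1,r2:-4,r3:Mul2
cycle 5: stall // r0:4,r1:Mul1,r2:-4,r3:Mul2
cycle 6: stall // r0:4,r1:Mul1,r2:-4,r3:Mul2
cycle 7: stall // r0:4,r1:Mul1,r2:-4,r3:Mul2
cycle 8: CDB Mul1=32; issue MUL r0<-Mul1 // r0:Mul1,r1:32,r2:-4,r3:Mul2
cycle 9: CDB Mul2=16; issue ADD r3<-Add1 // r0:Mul1,r1:32,r2:-4,r3:Add1
cycle 10: issue MUL r3<-Mul2 // r0:Mul1,r1:32,r2:-4,r3:Mul2
cycle 11: CDB Add1=12; stall // r0:Mul1,r1:32,r2:-4,r3:Mul2
cycle 12: stall // r0:Mul1,r1:32,r2:-4,r3:Mul2
cycle 13: CDB Mul1=128; issue MUL r3<-Mul1 // r0:128,r1:32,r2:-4,r3:Mul1
cycle 14: issue SUB r0<-Add1 // r0:Add1,r1:32,r2:-4,r3:Mul1
cycle 15: stall // r0:Add1,r1:32,r2:-4,r3:Mul1
cycle 16: stall // r0:Add1,r1:32,r2:-4,r3:Mul1
cycle 17: stall // r0:Add1,r1:32,r2:-4,r3:Mul1
cycle 18: CDB Mul2=1536; issue MUL r2<-Mul2 // r0:Add1,r1:32,r2:Mul2,r3:Mul1
cycle 19: - // r0:Add1,r1:32,r2:Mul2,r3:Mul1
cycle 20: - // r0:Add1,r1:32,r2:Mul2,r3:Mul1
cycle 21: - // r0:Add1,r1:32,r2:Mul2,r3:Mul1
cycle 22: - // r0:Add1,r1:32,r2:Mul2,r3:Mul1
cycle 23: CDB Mul1=-6144 // r0:Add1,r1:32,r2:Mul2,r3:-6144
cycle 24: - // r0:Add1,r1:32,r2:Mul2,r3:-6144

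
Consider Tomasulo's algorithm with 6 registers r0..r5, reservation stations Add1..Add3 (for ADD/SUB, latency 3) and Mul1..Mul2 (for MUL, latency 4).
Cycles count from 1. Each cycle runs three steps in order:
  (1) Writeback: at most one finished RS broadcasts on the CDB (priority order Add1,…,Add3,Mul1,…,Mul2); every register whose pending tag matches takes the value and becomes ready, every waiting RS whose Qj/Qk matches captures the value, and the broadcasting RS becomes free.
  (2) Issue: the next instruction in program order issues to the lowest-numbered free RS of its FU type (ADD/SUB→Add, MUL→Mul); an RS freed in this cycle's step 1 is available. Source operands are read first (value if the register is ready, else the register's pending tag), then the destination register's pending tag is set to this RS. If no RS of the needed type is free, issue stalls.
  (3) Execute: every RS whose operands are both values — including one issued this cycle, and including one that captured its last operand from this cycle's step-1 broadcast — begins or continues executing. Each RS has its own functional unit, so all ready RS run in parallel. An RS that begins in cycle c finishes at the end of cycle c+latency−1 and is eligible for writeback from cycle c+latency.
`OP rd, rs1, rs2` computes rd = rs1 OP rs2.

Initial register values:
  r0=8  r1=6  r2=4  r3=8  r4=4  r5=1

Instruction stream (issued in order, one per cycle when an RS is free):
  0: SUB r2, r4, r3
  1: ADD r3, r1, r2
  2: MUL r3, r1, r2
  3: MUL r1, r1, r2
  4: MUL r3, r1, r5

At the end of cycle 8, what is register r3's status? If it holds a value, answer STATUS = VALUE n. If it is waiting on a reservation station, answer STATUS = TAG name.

  c1: issue SUB r2<-Add1  regs: r0:8,r1:6,r2:Add1,r3:8,r4:4,r5:1
  c2: issue ADD r3<-Add2  regs: r0:8,r1:6,r2:Add1,r3:Add2,r4:4,r5:1
  c3: issue MUL r3<-Mul1  regs: r0:8,r1:6,r2:Add1,r3:Mul1,r4:4,r5:1
  c4: CDB Add1=-4; issue MUL r1<-Mul2  regs: r0:8,r1:Mul2,r2:-4,r3:Mul1,r4:4,r5:1
  c5: stall  regs: r0:8,r1:Mul2,r2:-4,r3:Mul1,r4:4,r5:1
  c6: stall  regs: r0:8,r1:Mul2,r2:-4,r3:Mul1,r4:4,r5:1
  c7: CDB Add2=2; stall  regs: r0:8,r1:Mul2,r2:-4,r3:Mul1,r4:4,r5:1
  c8: CDB Mul1=-24; issue MUL r3<-Mul1  regs: r0:8,r1:Mul2,r2:-4,r3:Mul1,r4:4,r5:1

STATUS = TAG Mul1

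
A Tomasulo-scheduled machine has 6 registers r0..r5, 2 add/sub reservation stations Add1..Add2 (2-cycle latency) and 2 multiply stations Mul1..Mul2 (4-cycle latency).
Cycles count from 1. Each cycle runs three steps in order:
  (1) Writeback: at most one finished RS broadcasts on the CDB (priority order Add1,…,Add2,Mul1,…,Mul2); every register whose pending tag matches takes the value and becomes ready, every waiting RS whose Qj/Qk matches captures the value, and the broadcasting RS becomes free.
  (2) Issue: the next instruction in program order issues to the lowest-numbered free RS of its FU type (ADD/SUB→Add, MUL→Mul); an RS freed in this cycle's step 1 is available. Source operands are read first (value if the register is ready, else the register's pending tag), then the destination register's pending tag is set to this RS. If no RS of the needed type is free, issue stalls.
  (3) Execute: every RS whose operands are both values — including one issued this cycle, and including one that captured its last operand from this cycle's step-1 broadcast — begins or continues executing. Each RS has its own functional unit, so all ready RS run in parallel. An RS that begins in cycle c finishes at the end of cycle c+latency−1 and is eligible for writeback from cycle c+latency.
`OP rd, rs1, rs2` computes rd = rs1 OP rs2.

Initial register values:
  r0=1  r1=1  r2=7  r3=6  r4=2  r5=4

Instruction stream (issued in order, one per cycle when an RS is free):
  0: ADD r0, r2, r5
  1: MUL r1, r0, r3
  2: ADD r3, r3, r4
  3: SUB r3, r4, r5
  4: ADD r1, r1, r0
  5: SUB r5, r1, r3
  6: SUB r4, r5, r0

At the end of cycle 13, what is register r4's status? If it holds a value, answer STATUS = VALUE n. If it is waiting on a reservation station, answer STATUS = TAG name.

cycle 1: issue ADD r0<-Add1 // r0:Add1,r1:1,r2:7,r3:6,r4:2,r5:4
cycle 2: issue MUL r1<-Mul1 // r0:Add1,r1:Mul1,r2:7,r3:6,r4:2,r5:4
cycle 3: CDB Add1=11; issue ADD r3<-Add1 // r0:11,r1:Mul1,r2:7,r3:Add1,r4:2,r5:4
cycle 4: issue SUB r3<-Add2 // r0:11,r1:Mul1,r2:7,r3:Add2,r4:2,r5:4
cycle 5: CDB Add1=8; issue ADD r1<-Add1 // r0:11,r1:Add1,r2:7,r3:Add2,r4:2,r5:4
cycle 6: CDB Add2=-2; issue SUB r5<-Add2 // r0:11,r1:Add1,r2:7,r3:-2,r4:2,r5:Add2
cycle 7: CDB Mul1=66; stall // r0:11,r1:Add1,r2:7,r3:-2,r4:2,r5:Add2
cycle 8: stall // r0:11,r1:Add1,r2:7,r3:-2,r4:2,r5:Add2
cycle 9: CDB Add1=77; issue SUB r4<-Add1 // r0:11,r1:77,r2:7,r3:-2,r4:Add1,r5:Add2
cycle 10: - // r0:11,r1:77,r2:7,r3:-2,r4:Add1,r5:Add2
cycle 11: CDB Add2=79 // r0:11,r1:77,r2:7,r3:-2,r4:Add1,r5:79
cycle 12: - // r0:11,r1:77,r2:7,r3:-2,r4:Add1,r5:79
cycle 13: CDB Add1=68 // r0:11,r1:77,r2:7,r3:-2,r4:68,r5:79

STATUS = VALUE 68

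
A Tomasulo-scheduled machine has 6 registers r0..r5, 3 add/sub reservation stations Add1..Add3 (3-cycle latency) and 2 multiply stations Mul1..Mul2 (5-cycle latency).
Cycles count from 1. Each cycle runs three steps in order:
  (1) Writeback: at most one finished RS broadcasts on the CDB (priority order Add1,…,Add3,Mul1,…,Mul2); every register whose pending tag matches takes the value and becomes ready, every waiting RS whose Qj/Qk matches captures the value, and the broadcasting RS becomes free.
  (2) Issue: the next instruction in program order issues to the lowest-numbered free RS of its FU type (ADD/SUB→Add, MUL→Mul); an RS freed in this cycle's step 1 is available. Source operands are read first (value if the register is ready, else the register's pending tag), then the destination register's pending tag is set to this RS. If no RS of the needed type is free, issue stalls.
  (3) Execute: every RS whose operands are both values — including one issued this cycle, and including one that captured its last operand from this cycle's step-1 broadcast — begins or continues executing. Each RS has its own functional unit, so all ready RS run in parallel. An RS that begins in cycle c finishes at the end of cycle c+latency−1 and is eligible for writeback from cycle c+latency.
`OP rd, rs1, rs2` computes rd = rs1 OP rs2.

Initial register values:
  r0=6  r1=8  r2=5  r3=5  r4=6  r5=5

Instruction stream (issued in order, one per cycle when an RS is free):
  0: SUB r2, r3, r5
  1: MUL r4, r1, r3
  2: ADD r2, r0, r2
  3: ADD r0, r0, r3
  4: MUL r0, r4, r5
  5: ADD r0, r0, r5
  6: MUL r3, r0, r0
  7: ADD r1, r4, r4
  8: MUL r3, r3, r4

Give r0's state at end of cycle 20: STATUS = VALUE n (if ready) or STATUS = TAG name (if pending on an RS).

c1: issue SUB r2<-Add1 | r0:6,r1:8,r2:Add1,r3:5,r4:6,r5:5
c2: issue MUL r4<-Mul1 | r0:6,r1:8,r2:Add1,r3:5,r4:Mul1,r5:5
c3: issue ADD r2<-Add2 | r0:6,r1:8,r2:Add2,r3:5,r4:Mul1,r5:5
c4: CDB Add1=0; issue ADD r0<-Add1 | r0:Add1,r1:8,r2:Add2,r3:5,r4:Mul1,r5:5
c5: issue MUL r0<-Mul2 | r0:Mul2,r1:8,r2:Add2,r3:5,r4:Mul1,r5:5
c6: issue ADD r0<-Add3 | r0:Add3,r1:8,r2:Add2,r3:5,r4:Mul1,r5:5
c7: CDB Add1=11; stall | r0:Add3,r1:8,r2:Add2,r3:5,r4:Mul1,r5:5
c8: CDB Add2=6; stall | r0:Add3,r1:8,r2:6,r3:5,r4:Mul1,r5:5
c9: CDB Mul1=40; issue MUL r3<-Mul1 | r0:Add3,r1:8,r2:6,r3:Mul1,r4:40,r5:5
c10: issue ADD r1<-Add1 | r0:Add3,r1:Add1,r2:6,r3:Mul1,r4:40,r5:5
c11: stall | r0:Add3,r1:Add1,r2:6,r3:Mul1,r4:40,r5:5
c12: stall | r0:Add3,r1:Add1,r2:6,r3:Mul1,r4:40,r5:5
c13: CDB Add1=80; stall | r0:Add3,r1:80,r2:6,r3:Mul1,r4:40,r5:5
c14: CDB Mul2=200; issue MUL r3<-Mul2 | r0:Add3,r1:80,r2:6,r3:Mul2,r4:40,r5:5
c15: - | r0:Add3,r1:80,r2:6,r3:Mul2,r4:40,r5:5
c16: - | r0:Add3,r1:80,r2:6,r3:Mul2,r4:40,r5:5
c17: CDB Add3=205 | r0:205,r1:80,r2:6,r3:Mul2,r4:40,r5:5
c18: - | r0:205,r1:80,r2:6,r3:Mul2,r4:40,r5:5
c19: - | r0:205,r1:80,r2:6,r3:Mul2,r4:40,r5:5
c20: - | r0:205,r1:80,r2:6,r3:Mul2,r4:40,r5:5

STATUS = VALUE 205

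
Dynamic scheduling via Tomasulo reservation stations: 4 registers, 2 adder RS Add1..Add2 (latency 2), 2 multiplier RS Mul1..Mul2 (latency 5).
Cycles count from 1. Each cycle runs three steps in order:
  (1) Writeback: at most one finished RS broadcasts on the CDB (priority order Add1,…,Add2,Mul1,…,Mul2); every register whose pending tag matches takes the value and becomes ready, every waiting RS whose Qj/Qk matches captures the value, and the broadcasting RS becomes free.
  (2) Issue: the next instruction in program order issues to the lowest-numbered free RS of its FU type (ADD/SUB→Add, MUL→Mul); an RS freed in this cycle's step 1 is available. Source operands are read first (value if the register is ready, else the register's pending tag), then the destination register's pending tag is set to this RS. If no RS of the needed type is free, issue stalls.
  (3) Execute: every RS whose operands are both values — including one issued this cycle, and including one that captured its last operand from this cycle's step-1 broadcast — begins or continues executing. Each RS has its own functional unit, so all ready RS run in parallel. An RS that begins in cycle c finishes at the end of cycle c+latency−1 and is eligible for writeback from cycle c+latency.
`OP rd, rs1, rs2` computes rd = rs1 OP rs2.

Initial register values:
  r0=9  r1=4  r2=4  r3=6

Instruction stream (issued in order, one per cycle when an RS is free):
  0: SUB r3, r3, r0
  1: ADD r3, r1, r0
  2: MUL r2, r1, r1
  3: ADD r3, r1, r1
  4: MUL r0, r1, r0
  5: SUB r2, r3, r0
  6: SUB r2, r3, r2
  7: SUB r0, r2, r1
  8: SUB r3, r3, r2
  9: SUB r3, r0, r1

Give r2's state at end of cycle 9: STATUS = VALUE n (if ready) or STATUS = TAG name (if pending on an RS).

STATUS = TAG Add2

cycle 1: issue SUB r3<-Add1 // r0:9,r1:4,r2:4,r3:Add1
cycle 2: issue ADD r3<-Add2 // r0:9,r1:4,r2:4,r3:Add2
cycle 3: CDB Add1=-3; issue MUL r2<-Mul1 // r0:9,r1:4,r2:Mul1,r3:Add2
cycle 4: CDB Add2=13; issue ADD r3<-Add1 // r0:9,r1:4,r2:Mul1,r3:Add1
cycle 5: issue MUL r0<-Mul2 // r0:Mul2,r1:4,r2:Mul1,r3:Add1
cycle 6: CDB Add1=8; issue SUB r2<-Add1 // r0:Mul2,r1:4,r2:Add1,r3:8
cycle 7: issue SUB r2<-Add2 // r0:Mul2,r1:4,r2:Add2,r3:8
cycle 8: CDB Mul1=16; stall // r0:Mul2,r1:4,r2:Add2,r3:8
cycle 9: stall // r0:Mul2,r1:4,r2:Add2,r3:8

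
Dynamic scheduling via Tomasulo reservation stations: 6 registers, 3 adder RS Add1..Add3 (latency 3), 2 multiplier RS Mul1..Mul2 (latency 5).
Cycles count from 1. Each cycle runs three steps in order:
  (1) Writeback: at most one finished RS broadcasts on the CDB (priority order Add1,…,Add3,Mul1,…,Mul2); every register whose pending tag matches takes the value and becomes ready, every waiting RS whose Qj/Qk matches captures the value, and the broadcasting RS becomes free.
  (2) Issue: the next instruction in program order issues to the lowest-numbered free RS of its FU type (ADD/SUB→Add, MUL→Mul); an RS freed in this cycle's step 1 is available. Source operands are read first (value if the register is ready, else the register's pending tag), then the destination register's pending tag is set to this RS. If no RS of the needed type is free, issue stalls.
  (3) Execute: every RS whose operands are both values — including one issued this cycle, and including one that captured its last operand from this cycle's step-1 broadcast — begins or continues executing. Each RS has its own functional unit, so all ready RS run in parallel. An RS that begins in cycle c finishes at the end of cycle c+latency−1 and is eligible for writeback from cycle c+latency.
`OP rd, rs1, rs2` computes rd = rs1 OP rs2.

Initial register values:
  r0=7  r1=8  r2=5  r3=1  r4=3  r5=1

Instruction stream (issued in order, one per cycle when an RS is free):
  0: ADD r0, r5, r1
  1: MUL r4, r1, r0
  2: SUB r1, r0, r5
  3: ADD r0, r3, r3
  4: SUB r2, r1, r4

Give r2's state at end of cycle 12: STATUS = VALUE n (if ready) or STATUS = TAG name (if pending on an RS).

STATUS = VALUE -64

  c1: issue ADD r0<-Add1  regs: r0:Add1,r1:8,r2:5,r3:1,r4:3,r5:1
  c2: issue MUL r4<-Mul1  regs: r0:Add1,r1:8,r2:5,r3:1,r4:Mul1,r5:1
  c3: issue SUB r1<-Add2  regs: r0:Add1,r1:Add2,r2:5,r3:1,r4:Mul1,r5:1
  c4: CDB Add1=9; issue ADD r0<-Add1  regs: r0:Add1,r1:Add2,r2:5,r3:1,r4:Mul1,r5:1
  c5: issue SUB r2<-Add3  regs: r0:Add1,r1:Add2,r2:Add3,r3:1,r4:Mul1,r5:1
  c6: -  regs: r0:Add1,r1:Add2,r2:Add3,r3:1,r4:Mul1,r5:1
  c7: CDB Add1=2  regs: r0:2,r1:Add2,r2:Add3,r3:1,r4:Mul1,r5:1
  c8: CDB Add2=8  regs: r0:2,r1:8,r2:Add3,r3:1,r4:Mul1,r5:1
  c9: CDB Mul1=72  regs: r0:2,r1:8,r2:Add3,r3:1,r4:72,r5:1
  c10: -  regs: r0:2,r1:8,r2:Add3,r3:1,r4:72,r5:1
  c11: -  regs: r0:2,r1:8,r2:Add3,r3:1,r4:72,r5:1
  c12: CDB Add3=-64  regs: r0:2,r1:8,r2:-64,r3:1,r4:72,r5:1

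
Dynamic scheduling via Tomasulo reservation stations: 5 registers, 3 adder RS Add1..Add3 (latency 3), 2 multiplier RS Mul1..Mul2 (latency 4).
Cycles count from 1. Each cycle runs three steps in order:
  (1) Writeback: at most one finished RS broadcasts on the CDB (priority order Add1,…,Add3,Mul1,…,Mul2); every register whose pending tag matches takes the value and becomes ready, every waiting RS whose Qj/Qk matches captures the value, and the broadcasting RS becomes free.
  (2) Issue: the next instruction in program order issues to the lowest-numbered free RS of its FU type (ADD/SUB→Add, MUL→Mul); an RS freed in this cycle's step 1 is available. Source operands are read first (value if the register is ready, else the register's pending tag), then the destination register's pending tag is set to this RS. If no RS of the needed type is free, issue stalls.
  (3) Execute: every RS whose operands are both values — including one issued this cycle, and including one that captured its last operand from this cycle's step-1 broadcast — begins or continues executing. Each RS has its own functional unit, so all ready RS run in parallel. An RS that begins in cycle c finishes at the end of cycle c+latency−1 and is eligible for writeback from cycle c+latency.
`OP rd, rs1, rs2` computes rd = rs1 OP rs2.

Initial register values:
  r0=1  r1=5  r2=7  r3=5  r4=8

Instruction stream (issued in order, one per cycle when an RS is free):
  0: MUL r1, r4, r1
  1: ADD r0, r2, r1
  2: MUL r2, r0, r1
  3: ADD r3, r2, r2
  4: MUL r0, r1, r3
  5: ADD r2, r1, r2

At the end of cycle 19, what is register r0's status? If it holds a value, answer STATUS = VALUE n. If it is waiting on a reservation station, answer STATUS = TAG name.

  c1: issue MUL r1<-Mul1  regs: r0:1,r1:Mul1,r2:7,r3:5,r4:8
  c2: issue ADD r0<-Add1  regs: r0:Add1,r1:Mul1,r2:7,r3:5,r4:8
  c3: issue MUL r2<-Mul2  regs: r0:Add1,r1:Mul1,r2:Mul2,r3:5,r4:8
  c4: issue ADD r3<-Add2  regs: r0:Add1,r1:Mul1,r2:Mul2,r3:Add2,r4:8
  c5: CDB Mul1=40; issue MUL r0<-Mul1  regs: r0:Mul1,r1:40,r2:Mul2,r3:Add2,r4:8
  c6: issue ADD r2<-Add3  regs: r0:Mul1,r1:40,r2:Add3,r3:Add2,r4:8
  c7: -  regs: r0:Mul1,r1:40,r2:Add3,r3:Add2,r4:8
  c8: CDB Add1=47  regs: r0:Mul1,r1:40,r2:Add3,r3:Add2,r4:8
  c9: -  regs: r0:Mul1,r1:40,r2:Add3,r3:Add2,r4:8
  c10: -  regs: r0:Mul1,r1:40,r2:Add3,r3:Add2,r4:8
  c11: -  regs: r0:Mul1,r1:40,r2:Add3,r3:Add2,r4:8
  c12: CDB Mul2=1880  regs: r0:Mul1,r1:40,r2:Add3,r3:Add2,r4:8
  c13: -  regs: r0:Mul1,r1:40,r2:Add3,r3:Add2,r4:8
  c14: -  regs: r0:Mul1,r1:40,r2:Add3,r3:Add2,r4:8
  c15: CDB Add2=3760  regs: r0:Mul1,r1:40,r2:Add3,r3:3760,r4:8
  c16: CDB Add3=1920  regs: r0:Mul1,r1:40,r2:1920,r3:3760,r4:8
  c17: -  regs: r0:Mul1,r1:40,r2:1920,r3:3760,r4:8
  c18: -  regs: r0:Mul1,r1:40,r2:1920,r3:3760,r4:8
  c19: CDB Mul1=150400  regs: r0:150400,r1:40,r2:1920,r3:3760,r4:8

STATUS = VALUE 150400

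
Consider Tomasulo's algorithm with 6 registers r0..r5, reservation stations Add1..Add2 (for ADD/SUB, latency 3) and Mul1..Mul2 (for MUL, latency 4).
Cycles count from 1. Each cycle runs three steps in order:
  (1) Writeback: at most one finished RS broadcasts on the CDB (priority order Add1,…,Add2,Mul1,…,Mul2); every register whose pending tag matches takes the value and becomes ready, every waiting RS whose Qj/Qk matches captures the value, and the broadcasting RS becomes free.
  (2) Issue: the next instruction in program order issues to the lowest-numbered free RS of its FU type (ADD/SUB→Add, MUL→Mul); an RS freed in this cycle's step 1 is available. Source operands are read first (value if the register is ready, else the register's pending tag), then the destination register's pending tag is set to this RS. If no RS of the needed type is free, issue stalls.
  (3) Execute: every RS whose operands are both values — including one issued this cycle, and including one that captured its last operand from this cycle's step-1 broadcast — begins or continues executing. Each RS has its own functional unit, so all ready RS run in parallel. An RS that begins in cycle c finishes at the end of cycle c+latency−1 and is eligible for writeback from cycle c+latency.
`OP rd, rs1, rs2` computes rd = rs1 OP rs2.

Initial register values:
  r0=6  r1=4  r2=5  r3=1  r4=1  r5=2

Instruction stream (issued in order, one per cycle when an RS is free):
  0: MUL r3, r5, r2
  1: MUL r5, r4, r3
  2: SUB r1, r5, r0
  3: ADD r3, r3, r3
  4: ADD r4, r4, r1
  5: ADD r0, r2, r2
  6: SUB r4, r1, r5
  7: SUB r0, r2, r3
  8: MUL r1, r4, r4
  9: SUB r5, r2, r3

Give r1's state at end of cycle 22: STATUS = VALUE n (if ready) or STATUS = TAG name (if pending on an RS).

STATUS = VALUE 36

c1: issue MUL r3<-Mul1 | r0:6,r1:4,r2:5,r3:Mul1,r4:1,r5:2
c2: issue MUL r5<-Mul2 | r0:6,r1:4,r2:5,r3:Mul1,r4:1,r5:Mul2
c3: issue SUB r1<-Add1 | r0:6,r1:Add1,r2:5,r3:Mul1,r4:1,r5:Mul2
c4: issue ADD r3<-Add2 | r0:6,r1:Add1,r2:5,r3:Add2,r4:1,r5:Mul2
c5: CDB Mul1=10; stall | r0:6,r1:Add1,r2:5,r3:Add2,r4:1,r5:Mul2
c6: stall | r0:6,r1:Add1,r2:5,r3:Add2,r4:1,r5:Mul2
c7: stall | r0:6,r1:Add1,r2:5,r3:Add2,r4:1,r5:Mul2
c8: CDB Add2=20; issue ADD r4<-Add2 | r0:6,r1:Add1,r2:5,r3:20,r4:Add2,r5:Mul2
c9: CDB Mul2=10; stall | r0:6,r1:Add1,r2:5,r3:20,r4:Add2,r5:10
c10: stall | r0:6,r1:Add1,r2:5,r3:20,r4:Add2,r5:10
c11: stall | r0:6,r1:Add1,r2:5,r3:20,r4:Add2,r5:10
c12: CDB Add1=4; issue ADD r0<-Add1 | r0:Add1,r1:4,r2:5,r3:20,r4:Add2,r5:10
c13: stall | r0:Add1,r1:4,r2:5,r3:20,r4:Add2,r5:10
c14: stall | r0:Add1,r1:4,r2:5,r3:20,r4:Add2,r5:10
c15: CDB Add1=10; issue SUB r4<-Add1 | r0:10,r1:4,r2:5,r3:20,r4:Add1,r5:10
c16: CDB Add2=5; issue SUB r0<-Add2 | r0:Add2,r1:4,r2:5,r3:20,r4:Add1,r5:10
c17: issue MUL r1<-Mul1 | r0:Add2,r1:Mul1,r2:5,r3:20,r4:Add1,r5:10
c18: CDB Add1=-6; issue SUB r5<-Add1 | r0:Add2,r1:Mul1,r2:5,r3:20,r4:-6,r5:Add1
c19: CDB Add2=-15 | r0:-15,r1:Mul1,r2:5,r3:20,r4:-6,r5:Add1
c20: - | r0:-15,r1:Mul1,r2:5,r3:20,r4:-6,r5:Add1
c21: CDB Add1=-15 | r0:-15,r1:Mul1,r2:5,r3:20,r4:-6,r5:-15
c22: CDB Mul1=36 | r0:-15,r1:36,r2:5,r3:20,r4:-6,r5:-15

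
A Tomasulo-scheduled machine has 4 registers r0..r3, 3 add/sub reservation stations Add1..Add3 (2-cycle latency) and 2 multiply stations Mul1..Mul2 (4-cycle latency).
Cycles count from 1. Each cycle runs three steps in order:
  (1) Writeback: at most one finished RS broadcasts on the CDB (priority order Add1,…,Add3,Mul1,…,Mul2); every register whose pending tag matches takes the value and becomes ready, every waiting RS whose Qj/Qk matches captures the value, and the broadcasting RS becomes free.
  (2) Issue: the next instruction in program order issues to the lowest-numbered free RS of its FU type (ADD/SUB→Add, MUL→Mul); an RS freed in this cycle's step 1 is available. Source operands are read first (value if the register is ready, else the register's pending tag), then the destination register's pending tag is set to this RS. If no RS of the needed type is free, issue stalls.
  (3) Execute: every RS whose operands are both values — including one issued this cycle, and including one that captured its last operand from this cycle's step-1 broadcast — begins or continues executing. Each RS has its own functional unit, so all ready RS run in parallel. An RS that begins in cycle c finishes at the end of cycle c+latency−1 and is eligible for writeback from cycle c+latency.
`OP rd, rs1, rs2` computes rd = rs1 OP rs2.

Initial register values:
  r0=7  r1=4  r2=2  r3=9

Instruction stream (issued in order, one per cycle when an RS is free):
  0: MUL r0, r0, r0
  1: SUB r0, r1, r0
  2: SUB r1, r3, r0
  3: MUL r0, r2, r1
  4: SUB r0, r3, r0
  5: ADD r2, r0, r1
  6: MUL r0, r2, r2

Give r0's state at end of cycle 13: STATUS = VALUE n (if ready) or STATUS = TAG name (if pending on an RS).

STATUS = TAG Mul1

  c1: issue MUL r0<-Mul1  regs: r0:Mul1,r1:4,r2:2,r3:9
  c2: issue SUB r0<-Add1  regs: r0:Add1,r1:4,r2:2,r3:9
  c3: issue SUB r1<-Add2  regs: r0:Add1,r1:Add2,r2:2,r3:9
  c4: issue MUL r0<-Mul2  regs: r0:Mul2,r1:Add2,r2:2,r3:9
  c5: CDB Mul1=49; issue SUB r0<-Add3  regs: r0:Add3,r1:Add2,r2:2,r3:9
  c6: stall  regs: r0:Add3,r1:Add2,r2:2,r3:9
  c7: CDB Add1=-45; issue ADD r2<-Add1  regs: r0:Add3,r1:Add2,r2:Add1,r3:9
  c8: issue MUL r0<-Mul1  regs: r0:Mul1,r1:Add2,r2:Add1,r3:9
  c9: CDB Add2=54  regs: r0:Mul1,r1:54,r2:Add1,r3:9
  c10: -  regs: r0:Mul1,r1:54,r2:Add1,r3:9
  c11: -  regs: r0:Mul1,r1:54,r2:Add1,r3:9
  c12: -  regs: r0:Mul1,r1:54,r2:Add1,r3:9
  c13: CDB Mul2=108  regs: r0:Mul1,r1:54,r2:Add1,r3:9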